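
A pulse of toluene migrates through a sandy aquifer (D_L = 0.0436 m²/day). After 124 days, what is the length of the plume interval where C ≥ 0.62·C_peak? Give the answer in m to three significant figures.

The plume is Gaussian with σ = √(2Dt) = √(2 × 0.0436 × 124) = 3.288 m.
C/C_peak = exp(−Δx²/(2σ²)) = 0.62 ⇒ Δx = σ·√(−2 ln 0.62) = 3.288 × 0.9778 = 3.215 m.
Width = 2Δx = 6.43 m.

6.43 m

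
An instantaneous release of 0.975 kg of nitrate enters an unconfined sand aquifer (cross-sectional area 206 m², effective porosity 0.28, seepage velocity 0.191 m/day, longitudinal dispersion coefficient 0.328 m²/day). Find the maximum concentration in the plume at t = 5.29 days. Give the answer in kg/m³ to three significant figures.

0.00362 kg/m³

The peak of an instantaneous 1D plume sits at x = vt; there the Gaussian factor is 1 and C_max = M/(n_e·A·√(4πDt)), where n_e·A is the pore area the mass is dissolved in.
√(4πDt) = √(4π × 0.328 × 5.29) = 4.669 m, so C_max = 0.975/(0.28 × 206 × 4.669) = 0.00362 kg/m³.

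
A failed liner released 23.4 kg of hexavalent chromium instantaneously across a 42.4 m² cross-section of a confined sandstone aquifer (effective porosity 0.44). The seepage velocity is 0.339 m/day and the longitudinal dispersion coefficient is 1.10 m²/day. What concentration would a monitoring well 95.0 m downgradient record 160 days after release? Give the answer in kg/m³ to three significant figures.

For an instantaneous plane source, C(x,t) = M/(n_e·A·√(4πDt)) · exp(−(x−vt)²/(4Dt)), with n_e·A the pore (flow) area.
Plume center vt = 0.339 × 160 = 54.24 m, so the well at 95.0 m is 40.76 m downgradient of the peak.
√(4πDt) = 47.03 m, giving peak height M/(n_e·A·√(4πDt)) = 23.4/(0.44 × 42.4 × 47.03) = 0.02667 kg/m³.
(x−vt)²/(4Dt) = (40.76)²/(4 × 1.10 × 160) = 2.360; exp(−2.360) = 0.09442.
C = 0.02667 × 0.09442 = 0.00252 kg/m³.

0.00252 kg/m³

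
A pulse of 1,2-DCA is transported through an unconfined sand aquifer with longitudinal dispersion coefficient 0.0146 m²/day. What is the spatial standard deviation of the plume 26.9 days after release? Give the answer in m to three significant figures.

0.886 m

Dispersive spreading gives a Gaussian with σ² = 2Dt; advection only shifts the center.
σ = √(2 × 0.0146 × 26.9) = 0.886 m.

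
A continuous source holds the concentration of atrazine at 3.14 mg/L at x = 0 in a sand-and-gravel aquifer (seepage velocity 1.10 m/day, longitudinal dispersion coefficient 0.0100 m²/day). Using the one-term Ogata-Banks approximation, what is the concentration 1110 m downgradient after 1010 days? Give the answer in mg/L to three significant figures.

1.85 mg/L

For a continuous step input, C/C₀ ≈ ½·erfc((x−vt)/(2√(Dt))).
vt = 1.10 × 1010 = 1111 m and 2√(Dt) = 2√(0.0100 × 1010) = 6.356 m.
Argument (x−vt)/(2√(Dt)) = (1110 − 1111)/6.356 = -0.1573; ½·erfc(-0.1573) = 0.5880.
C = 3.14 × 0.5880 = 1.85 mg/L.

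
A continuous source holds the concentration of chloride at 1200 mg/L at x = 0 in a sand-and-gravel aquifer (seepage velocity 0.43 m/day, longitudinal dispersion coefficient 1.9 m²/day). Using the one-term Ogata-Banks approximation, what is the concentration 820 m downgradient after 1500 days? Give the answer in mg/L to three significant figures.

For a continuous step input, C/C₀ ≈ ½·erfc((x−vt)/(2√(Dt))).
vt = 0.43 × 1500 = 645 m and 2√(Dt) = 2√(1.9 × 1500) = 106.8 m.
Argument (x−vt)/(2√(Dt)) = (820 − 645)/106.8 = 1.639; ½·erfc(1.639) = 0.01023.
C = 1200 × 0.01023 = 12.3 mg/L.

12.3 mg/L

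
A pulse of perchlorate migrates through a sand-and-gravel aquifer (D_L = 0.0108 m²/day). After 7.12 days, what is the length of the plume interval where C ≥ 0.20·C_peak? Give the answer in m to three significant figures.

1.41 m

The plume is Gaussian with σ = √(2Dt) = √(2 × 0.0108 × 7.12) = 0.3922 m.
C/C_peak = exp(−Δx²/(2σ²)) = 0.20 ⇒ Δx = σ·√(−2 ln 0.20) = 0.3922 × 1.794 = 0.7036 m.
Width = 2Δx = 1.41 m.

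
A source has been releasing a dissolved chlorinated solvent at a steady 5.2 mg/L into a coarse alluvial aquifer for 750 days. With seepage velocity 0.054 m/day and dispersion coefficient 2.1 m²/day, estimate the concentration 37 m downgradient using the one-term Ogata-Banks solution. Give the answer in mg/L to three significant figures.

For a continuous step input, C/C₀ ≈ ½·erfc((x−vt)/(2√(Dt))).
vt = 0.054 × 750 = 40.5 m and 2√(Dt) = 2√(2.1 × 750) = 79.37 m.
Argument (x−vt)/(2√(Dt)) = (37 − 40.5)/79.37 = -0.04410; ½·erfc(-0.04410) = 0.5249.
C = 5.2 × 0.5249 = 2.73 mg/L.

2.73 mg/L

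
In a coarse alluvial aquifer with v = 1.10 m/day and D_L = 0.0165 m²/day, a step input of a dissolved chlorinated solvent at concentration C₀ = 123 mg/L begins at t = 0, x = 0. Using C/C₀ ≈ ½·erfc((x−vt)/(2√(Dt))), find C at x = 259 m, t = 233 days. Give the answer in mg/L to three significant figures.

For a continuous step input, C/C₀ ≈ ½·erfc((x−vt)/(2√(Dt))).
vt = 1.10 × 233 = 256.3 m and 2√(Dt) = 2√(0.0165 × 233) = 3.921 m.
Argument (x−vt)/(2√(Dt)) = (259 − 256.3)/3.921 = 0.6886; ½·erfc(0.6886) = 0.1651.
C = 123 × 0.1651 = 20.3 mg/L.

20.3 mg/L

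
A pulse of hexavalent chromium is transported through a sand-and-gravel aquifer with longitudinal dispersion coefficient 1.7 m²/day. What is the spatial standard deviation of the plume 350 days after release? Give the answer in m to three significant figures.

Dispersive spreading gives a Gaussian with σ² = 2Dt; advection only shifts the center.
σ = √(2 × 1.7 × 350) = 34.5 m.

34.5 m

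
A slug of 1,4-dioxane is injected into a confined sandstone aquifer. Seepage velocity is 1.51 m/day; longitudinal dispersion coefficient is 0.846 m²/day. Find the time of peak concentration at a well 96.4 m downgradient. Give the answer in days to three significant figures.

For the 1D instantaneous-source solution, setting ∂C/∂t = 0 at fixed x gives v²t² + 2Dt − x² = 0, so t = (√(D² + v²x²) − D)/v².
√(D² + v²x²) = √(0.846² + 1.51² × 96.4²) = 145.6; v² = 2.2801.
t = (145.6 − 0.846)/2.2801 = 63.5 days (vs. the pure-advection estimate x/v = 63.8 d).

63.5 days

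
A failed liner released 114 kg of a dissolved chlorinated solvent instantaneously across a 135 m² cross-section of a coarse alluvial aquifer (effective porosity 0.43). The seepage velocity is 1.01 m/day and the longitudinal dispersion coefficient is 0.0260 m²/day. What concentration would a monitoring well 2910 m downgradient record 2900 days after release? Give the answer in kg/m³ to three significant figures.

0.0193 kg/m³

For an instantaneous plane source, C(x,t) = M/(n_e·A·√(4πDt)) · exp(−(x−vt)²/(4Dt)), with n_e·A the pore (flow) area.
Plume center vt = 1.01 × 2900 = 2929 m, so the well at 2910 m is 19 m upgradient of the peak.
√(4πDt) = 30.78 m, giving peak height M/(n_e·A·√(4πDt)) = 114/(0.43 × 135 × 30.78) = 0.06380 kg/m³.
(x−vt)²/(4Dt) = (-19)²/(4 × 0.0260 × 2900) = 1.197; exp(−1.197) = 0.3021.
C = 0.06380 × 0.3021 = 0.0193 kg/m³.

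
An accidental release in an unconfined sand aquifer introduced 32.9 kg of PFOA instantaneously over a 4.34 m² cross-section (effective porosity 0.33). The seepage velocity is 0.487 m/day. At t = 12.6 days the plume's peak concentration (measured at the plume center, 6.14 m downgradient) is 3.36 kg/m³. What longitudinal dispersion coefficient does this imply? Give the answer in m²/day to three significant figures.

0.295 m²/day

At the plume center C_max = M/(n_e·A·√(4πDt)), so D = M²/(4πt·(n_e·A·C_max)²).
n_e·A·C_max = 0.33 × 4.34 × 3.36 = 4.812 kg/m.
D = 32.9²/(4π × 12.6 × 4.812²) = 0.295 m²/day.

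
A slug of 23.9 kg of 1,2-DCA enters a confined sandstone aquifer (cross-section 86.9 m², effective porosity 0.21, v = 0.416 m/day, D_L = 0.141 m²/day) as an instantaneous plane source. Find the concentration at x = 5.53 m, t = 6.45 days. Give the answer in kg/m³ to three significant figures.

0.0417 kg/m³

For an instantaneous plane source, C(x,t) = M/(n_e·A·√(4πDt)) · exp(−(x−vt)²/(4Dt)), with n_e·A the pore (flow) area.
Plume center vt = 0.416 × 6.45 = 2.6832 m, so the well at 5.53 m is 2.8468 m downgradient of the peak.
√(4πDt) = 3.381 m, giving peak height M/(n_e·A·√(4πDt)) = 23.9/(0.21 × 86.9 × 3.381) = 0.3874 kg/m³.
(x−vt)²/(4Dt) = (2.8468)²/(4 × 0.141 × 6.45) = 2.228; exp(−2.228) = 0.1077.
C = 0.3874 × 0.1077 = 0.0417 kg/m³.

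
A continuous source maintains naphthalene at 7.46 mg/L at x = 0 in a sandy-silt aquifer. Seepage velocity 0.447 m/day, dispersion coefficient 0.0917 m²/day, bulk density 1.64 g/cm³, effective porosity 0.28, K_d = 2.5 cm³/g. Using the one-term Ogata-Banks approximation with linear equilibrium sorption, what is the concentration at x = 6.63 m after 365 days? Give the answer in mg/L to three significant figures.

7.21 mg/L

Retardation factor R = 1 + ρ_b·K_d/n = 1 + 1.64 × 2.5/0.28 = 15.64.
Sorption retards both mechanisms: v_R = v/R = 0.02858 m/day, D_R = D/R = 0.005863 m²/day.
v_R·t = 0.02858 × 365 = 10.4317 m; 2√(D_R t) = 2.926 m; argument = (6.63 − 10.4317)/2.926 = -1.299.
C = C₀ × ½·erfc(-1.299) = 7.46 × 0.9669 = 7.21 mg/L.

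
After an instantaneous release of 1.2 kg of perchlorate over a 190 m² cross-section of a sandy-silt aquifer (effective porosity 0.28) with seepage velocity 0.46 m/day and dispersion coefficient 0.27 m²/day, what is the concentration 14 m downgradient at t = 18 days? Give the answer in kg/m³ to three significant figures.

For an instantaneous plane source, C(x,t) = M/(n_e·A·√(4πDt)) · exp(−(x−vt)²/(4Dt)), with n_e·A the pore (flow) area.
Plume center vt = 0.46 × 18 = 8.28 m, so the well at 14 m is 5.72 m downgradient of the peak.
√(4πDt) = 7.815 m, giving peak height M/(n_e·A·√(4πDt)) = 1.2/(0.28 × 190 × 7.815) = 0.002886 kg/m³.
(x−vt)²/(4Dt) = (5.72)²/(4 × 0.27 × 18) = 1.683; exp(−1.683) = 0.1858.
C = 0.002886 × 0.1858 = 0.000536 kg/m³.

0.000536 kg/m³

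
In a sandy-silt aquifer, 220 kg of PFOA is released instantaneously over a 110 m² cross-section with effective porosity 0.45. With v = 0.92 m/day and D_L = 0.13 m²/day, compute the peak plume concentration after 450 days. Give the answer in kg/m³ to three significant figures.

0.164 kg/m³

The peak of an instantaneous 1D plume sits at x = vt; there the Gaussian factor is 1 and C_max = M/(n_e·A·√(4πDt)), where n_e·A is the pore area the mass is dissolved in.
√(4πDt) = √(4π × 0.13 × 450) = 27.11 m, so C_max = 220/(0.45 × 110 × 27.11) = 0.164 kg/m³.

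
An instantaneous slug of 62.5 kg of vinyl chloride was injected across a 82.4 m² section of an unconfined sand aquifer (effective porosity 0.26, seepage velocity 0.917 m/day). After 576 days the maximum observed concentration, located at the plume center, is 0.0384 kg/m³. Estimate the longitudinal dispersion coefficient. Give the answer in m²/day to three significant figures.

0.797 m²/day

At the plume center C_max = M/(n_e·A·√(4πDt)), so D = M²/(4πt·(n_e·A·C_max)²).
n_e·A·C_max = 0.26 × 82.4 × 0.0384 = 0.8227 kg/m.
D = 62.5²/(4π × 576 × 0.8227²) = 0.797 m²/day.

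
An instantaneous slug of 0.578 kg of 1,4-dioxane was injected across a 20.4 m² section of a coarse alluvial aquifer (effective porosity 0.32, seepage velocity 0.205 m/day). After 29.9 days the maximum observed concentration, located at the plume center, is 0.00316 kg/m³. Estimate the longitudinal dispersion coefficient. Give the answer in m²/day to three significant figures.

At the plume center C_max = M/(n_e·A·√(4πDt)), so D = M²/(4πt·(n_e·A·C_max)²).
n_e·A·C_max = 0.32 × 20.4 × 0.00316 = 0.02063 kg/m.
D = 0.578²/(4π × 29.9 × 0.02063²) = 2.09 m²/day.

2.09 m²/day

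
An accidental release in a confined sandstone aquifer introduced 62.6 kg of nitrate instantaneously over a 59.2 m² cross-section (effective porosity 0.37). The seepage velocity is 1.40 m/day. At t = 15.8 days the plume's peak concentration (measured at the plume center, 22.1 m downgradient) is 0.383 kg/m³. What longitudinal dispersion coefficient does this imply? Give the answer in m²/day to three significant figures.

0.280 m²/day

At the plume center C_max = M/(n_e·A·√(4πDt)), so D = M²/(4πt·(n_e·A·C_max)²).
n_e·A·C_max = 0.37 × 59.2 × 0.383 = 8.389 kg/m.
D = 62.6²/(4π × 15.8 × 8.389²) = 0.280 m²/day.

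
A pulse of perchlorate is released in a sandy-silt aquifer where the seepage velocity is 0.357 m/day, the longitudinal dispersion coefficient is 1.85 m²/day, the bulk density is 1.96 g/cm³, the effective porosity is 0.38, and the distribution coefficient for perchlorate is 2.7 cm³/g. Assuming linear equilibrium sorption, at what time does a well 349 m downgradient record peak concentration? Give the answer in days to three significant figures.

14400 days

Retardation factor R = 1 + ρ_b·K_d/n = 1 + 1.96 × 2.7/0.38 = 14.93.
Sorption retards both mechanisms: v_R = v/R = 0.02391 m/day, D_R = D/R = 0.1239 m²/day.
Peak time from v_R²t² + 2D_R t − x² = 0: t = (√(D_R² + v_R²x²) − D_R)/v_R².
√(D_R² + v_R²x²) = √(0.1239² + 0.02391² × 349²) = 8.346; v_R² = 0.0005717.
t = (8.346 − 0.1239)/0.0005717 = 14400 days.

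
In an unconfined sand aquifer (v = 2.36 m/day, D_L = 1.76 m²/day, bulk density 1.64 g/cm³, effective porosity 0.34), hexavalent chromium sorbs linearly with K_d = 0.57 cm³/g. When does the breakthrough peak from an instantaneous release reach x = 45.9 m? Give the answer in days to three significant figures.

71.7 days

Retardation factor R = 1 + ρ_b·K_d/n = 1 + 1.64 × 0.57/0.34 = 3.749.
Sorption retards both mechanisms: v_R = v/R = 0.6295 m/day, D_R = D/R = 0.4695 m²/day.
Peak time from v_R²t² + 2D_R t − x² = 0: t = (√(D_R² + v_R²x²) − D_R)/v_R².
√(D_R² + v_R²x²) = √(0.4695² + 0.6295² × 45.9²) = 28.90; v_R² = 0.3963.
t = (28.90 − 0.4695)/0.3963 = 71.7 days.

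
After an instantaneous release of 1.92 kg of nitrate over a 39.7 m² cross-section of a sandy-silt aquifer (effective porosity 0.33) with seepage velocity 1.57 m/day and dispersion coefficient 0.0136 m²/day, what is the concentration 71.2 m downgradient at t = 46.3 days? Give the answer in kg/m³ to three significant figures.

For an instantaneous plane source, C(x,t) = M/(n_e·A·√(4πDt)) · exp(−(x−vt)²/(4Dt)), with n_e·A the pore (flow) area.
Plume center vt = 1.57 × 46.3 = 72.691 m, so the well at 71.2 m is 1.491 m upgradient of the peak.
√(4πDt) = 2.813 m, giving peak height M/(n_e·A·√(4πDt)) = 1.92/(0.33 × 39.7 × 2.813) = 0.05210 kg/m³.
(x−vt)²/(4Dt) = (-1.491)²/(4 × 0.0136 × 46.3) = 0.8826; exp(−0.8826) = 0.4137.
C = 0.05210 × 0.4137 = 0.0216 kg/m³.

0.0216 kg/m³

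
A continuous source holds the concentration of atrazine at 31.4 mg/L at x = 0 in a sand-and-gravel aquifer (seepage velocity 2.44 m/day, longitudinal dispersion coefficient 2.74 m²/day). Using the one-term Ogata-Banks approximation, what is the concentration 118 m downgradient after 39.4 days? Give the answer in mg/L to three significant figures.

2.15 mg/L

For a continuous step input, C/C₀ ≈ ½·erfc((x−vt)/(2√(Dt))).
vt = 2.44 × 39.4 = 96.136 m and 2√(Dt) = 2√(2.74 × 39.4) = 20.78 m.
Argument (x−vt)/(2√(Dt)) = (118 − 96.136)/20.78 = 1.052; ½·erfc(1.052) = 0.06841.
C = 31.4 × 0.06841 = 2.15 mg/L.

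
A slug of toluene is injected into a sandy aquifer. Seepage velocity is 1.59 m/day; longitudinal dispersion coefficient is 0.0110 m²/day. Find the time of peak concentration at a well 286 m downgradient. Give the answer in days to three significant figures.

For the 1D instantaneous-source solution, setting ∂C/∂t = 0 at fixed x gives v²t² + 2Dt − x² = 0, so t = (√(D² + v²x²) − D)/v².
√(D² + v²x²) = √(0.0110² + 1.59² × 286²) = 454.7; v² = 2.5281.
t = (454.7 − 0.0110)/2.5281 = 180 days (vs. the pure-advection estimate x/v = 180 d).

180 days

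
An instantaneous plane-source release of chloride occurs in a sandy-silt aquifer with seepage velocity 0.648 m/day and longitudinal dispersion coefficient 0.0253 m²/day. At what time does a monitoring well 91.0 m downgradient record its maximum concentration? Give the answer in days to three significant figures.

140 days

For the 1D instantaneous-source solution, setting ∂C/∂t = 0 at fixed x gives v²t² + 2Dt − x² = 0, so t = (√(D² + v²x²) − D)/v².
√(D² + v²x²) = √(0.0253² + 0.648² × 91.0²) = 58.97; v² = 0.419904.
t = (58.97 − 0.0253)/0.419904 = 140 days (vs. the pure-advection estimate x/v = 140 d).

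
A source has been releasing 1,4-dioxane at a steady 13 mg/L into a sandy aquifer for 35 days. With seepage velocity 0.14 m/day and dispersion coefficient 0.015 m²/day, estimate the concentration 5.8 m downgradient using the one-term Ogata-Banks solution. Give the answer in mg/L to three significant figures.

For a continuous step input, C/C₀ ≈ ½·erfc((x−vt)/(2√(Dt))).
vt = 0.14 × 35 = 4.9 m and 2√(Dt) = 2√(0.015 × 35) = 1.449 m.
Argument (x−vt)/(2√(Dt)) = (5.8 − 4.9)/1.449 = 0.6211; ½·erfc(0.6211) = 0.1899.
C = 13 × 0.1899 = 2.47 mg/L.

2.47 mg/L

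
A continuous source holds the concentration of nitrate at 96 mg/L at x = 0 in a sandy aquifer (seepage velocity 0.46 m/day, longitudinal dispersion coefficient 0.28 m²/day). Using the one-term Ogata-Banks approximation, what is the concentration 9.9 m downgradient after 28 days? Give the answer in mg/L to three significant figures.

74.3 mg/L

For a continuous step input, C/C₀ ≈ ½·erfc((x−vt)/(2√(Dt))).
vt = 0.46 × 28 = 12.88 m and 2√(Dt) = 2√(0.28 × 28) = 5.600 m.
Argument (x−vt)/(2√(Dt)) = (9.9 − 12.88)/5.600 = -0.5321; ½·erfc(-0.5321) = 0.7741.
C = 96 × 0.7741 = 74.3 mg/L.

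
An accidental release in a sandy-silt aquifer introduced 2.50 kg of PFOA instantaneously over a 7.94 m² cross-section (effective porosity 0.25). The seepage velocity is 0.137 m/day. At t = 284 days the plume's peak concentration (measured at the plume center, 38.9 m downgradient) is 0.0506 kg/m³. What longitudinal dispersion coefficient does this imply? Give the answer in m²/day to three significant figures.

0.174 m²/day

At the plume center C_max = M/(n_e·A·√(4πDt)), so D = M²/(4πt·(n_e·A·C_max)²).
n_e·A·C_max = 0.25 × 7.94 × 0.0506 = 0.1004 kg/m.
D = 2.50²/(4π × 284 × 0.1004²) = 0.174 m²/day.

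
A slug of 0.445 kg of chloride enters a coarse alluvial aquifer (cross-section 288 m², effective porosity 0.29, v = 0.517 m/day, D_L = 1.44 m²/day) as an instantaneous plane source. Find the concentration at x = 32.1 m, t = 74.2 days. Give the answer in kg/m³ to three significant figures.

For an instantaneous plane source, C(x,t) = M/(n_e·A·√(4πDt)) · exp(−(x−vt)²/(4Dt)), with n_e·A the pore (flow) area.
Plume center vt = 0.517 × 74.2 = 38.3614 m, so the well at 32.1 m is 6.2614 m upgradient of the peak.
√(4πDt) = 36.64 m, giving peak height M/(n_e·A·√(4πDt)) = 0.445/(0.29 × 288 × 36.64) = 0.0001454 kg/m³.
(x−vt)²/(4Dt) = (-6.2614)²/(4 × 1.44 × 74.2) = 0.09173; exp(−0.09173) = 0.9124.
C = 0.0001454 × 0.9124 = 0.000133 kg/m³.

0.000133 kg/m³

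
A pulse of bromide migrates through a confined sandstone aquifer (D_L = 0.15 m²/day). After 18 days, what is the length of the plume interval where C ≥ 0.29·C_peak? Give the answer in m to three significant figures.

7.31 m

The plume is Gaussian with σ = √(2Dt) = √(2 × 0.15 × 18) = 2.324 m.
C/C_peak = exp(−Δx²/(2σ²)) = 0.29 ⇒ Δx = σ·√(−2 ln 0.29) = 2.324 × 1.573 = 3.656 m.
Width = 2Δx = 7.31 m.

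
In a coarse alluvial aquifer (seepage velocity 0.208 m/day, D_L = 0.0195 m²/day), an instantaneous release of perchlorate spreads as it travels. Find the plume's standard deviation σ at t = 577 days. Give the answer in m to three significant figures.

Dispersive spreading gives a Gaussian with σ² = 2Dt; advection only shifts the center.
σ = √(2 × 0.0195 × 577) = 4.74 m.

4.74 m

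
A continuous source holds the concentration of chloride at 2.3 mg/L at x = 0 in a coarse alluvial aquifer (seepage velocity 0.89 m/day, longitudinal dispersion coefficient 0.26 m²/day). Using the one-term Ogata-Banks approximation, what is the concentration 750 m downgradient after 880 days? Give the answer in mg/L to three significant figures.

2.16 mg/L

For a continuous step input, C/C₀ ≈ ½·erfc((x−vt)/(2√(Dt))).
vt = 0.89 × 880 = 783.2 m and 2√(Dt) = 2√(0.26 × 880) = 30.25 m.
Argument (x−vt)/(2√(Dt)) = (750 − 783.2)/30.25 = -1.098; ½·erfc(-1.098) = 0.9398.
C = 2.3 × 0.9398 = 2.16 mg/L.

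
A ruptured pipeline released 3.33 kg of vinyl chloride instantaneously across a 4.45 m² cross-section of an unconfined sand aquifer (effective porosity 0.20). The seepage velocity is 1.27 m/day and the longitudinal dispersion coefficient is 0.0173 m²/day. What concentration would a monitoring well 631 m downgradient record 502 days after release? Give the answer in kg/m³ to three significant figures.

For an instantaneous plane source, C(x,t) = M/(n_e·A·√(4πDt)) · exp(−(x−vt)²/(4Dt)), with n_e·A the pore (flow) area.
Plume center vt = 1.27 × 502 = 637.54 m, so the well at 631 m is 6.54 m upgradient of the peak.
√(4πDt) = 10.45 m, giving peak height M/(n_e·A·√(4πDt)) = 3.33/(0.20 × 4.45 × 10.45) = 0.3580 kg/m³.
(x−vt)²/(4Dt) = (-6.54)²/(4 × 0.0173 × 502) = 1.231; exp(−1.231) = 0.2920.
C = 0.3580 × 0.2920 = 0.105 kg/m³.

0.105 kg/m³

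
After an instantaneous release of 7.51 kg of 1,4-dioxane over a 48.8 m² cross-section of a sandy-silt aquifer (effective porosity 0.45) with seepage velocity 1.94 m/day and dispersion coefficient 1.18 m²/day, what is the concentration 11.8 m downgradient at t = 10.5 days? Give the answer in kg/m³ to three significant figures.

For an instantaneous plane source, C(x,t) = M/(n_e·A·√(4πDt)) · exp(−(x−vt)²/(4Dt)), with n_e·A the pore (flow) area.
Plume center vt = 1.94 × 10.5 = 20.37 m, so the well at 11.8 m is 8.57 m upgradient of the peak.
√(4πDt) = 12.48 m, giving peak height M/(n_e·A·√(4πDt)) = 7.51/(0.45 × 48.8 × 12.48) = 0.02740 kg/m³.
(x−vt)²/(4Dt) = (-8.57)²/(4 × 1.18 × 10.5) = 1.482; exp(−1.482) = 0.2272.
C = 0.02740 × 0.2272 = 0.00623 kg/m³.

0.00623 kg/m³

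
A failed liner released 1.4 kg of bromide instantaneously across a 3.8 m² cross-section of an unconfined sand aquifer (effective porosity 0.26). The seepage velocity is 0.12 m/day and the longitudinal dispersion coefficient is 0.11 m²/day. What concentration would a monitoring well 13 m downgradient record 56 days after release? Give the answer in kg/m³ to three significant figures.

0.0325 kg/m³

For an instantaneous plane source, C(x,t) = M/(n_e·A·√(4πDt)) · exp(−(x−vt)²/(4Dt)), with n_e·A the pore (flow) area.
Plume center vt = 0.12 × 56 = 6.72 m, so the well at 13 m is 6.28 m downgradient of the peak.
√(4πDt) = 8.798 m, giving peak height M/(n_e·A·√(4πDt)) = 1.4/(0.26 × 3.8 × 8.798) = 0.1611 kg/m³.
(x−vt)²/(4Dt) = (6.28)²/(4 × 0.11 × 56) = 1.601; exp(−1.601) = 0.2017.
C = 0.1611 × 0.2017 = 0.0325 kg/m³.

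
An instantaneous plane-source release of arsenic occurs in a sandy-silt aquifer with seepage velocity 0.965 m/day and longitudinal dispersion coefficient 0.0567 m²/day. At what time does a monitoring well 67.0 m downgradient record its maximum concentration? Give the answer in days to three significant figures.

69.4 days

For the 1D instantaneous-source solution, setting ∂C/∂t = 0 at fixed x gives v²t² + 2Dt − x² = 0, so t = (√(D² + v²x²) − D)/v².
√(D² + v²x²) = √(0.0567² + 0.965² × 67.0²) = 64.66; v² = 0.931225.
t = (64.66 − 0.0567)/0.931225 = 69.4 days (vs. the pure-advection estimate x/v = 69.4 d).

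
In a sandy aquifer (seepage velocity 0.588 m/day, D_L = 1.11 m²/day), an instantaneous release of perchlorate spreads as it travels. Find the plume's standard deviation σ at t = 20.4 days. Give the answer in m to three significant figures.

6.73 m

Dispersive spreading gives a Gaussian with σ² = 2Dt; advection only shifts the center.
σ = √(2 × 1.11 × 20.4) = 6.73 m.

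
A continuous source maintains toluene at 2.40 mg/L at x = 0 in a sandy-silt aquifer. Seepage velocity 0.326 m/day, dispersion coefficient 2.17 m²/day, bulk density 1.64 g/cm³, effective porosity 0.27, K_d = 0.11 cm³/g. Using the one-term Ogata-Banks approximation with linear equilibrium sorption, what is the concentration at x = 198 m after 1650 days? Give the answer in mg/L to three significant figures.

Retardation factor R = 1 + ρ_b·K_d/n = 1 + 1.64 × 0.11/0.27 = 1.668.
Sorption retards both mechanisms: v_R = v/R = 0.1954 m/day, D_R = D/R = 1.301 m²/day.
v_R·t = 0.1954 × 1650 = 322.41 m; 2√(D_R t) = 92.66 m; argument = (198 − 322.41)/92.66 = -1.343.
C = C₀ × ½·erfc(-1.343) = 2.40 × 0.9712 = 2.33 mg/L.

2.33 mg/L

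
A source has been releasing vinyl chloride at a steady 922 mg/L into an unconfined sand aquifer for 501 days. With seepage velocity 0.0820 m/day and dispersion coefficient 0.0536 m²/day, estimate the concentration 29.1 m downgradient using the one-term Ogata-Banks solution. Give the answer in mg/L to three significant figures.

For a continuous step input, C/C₀ ≈ ½·erfc((x−vt)/(2√(Dt))).
vt = 0.0820 × 501 = 41.082 m and 2√(Dt) = 2√(0.0536 × 501) = 10.36 m.
Argument (x−vt)/(2√(Dt)) = (29.1 − 41.082)/10.36 = -1.157; ½·erfc(-1.157) = 0.9491.
C = 922 × 0.9491 = 875 mg/L.

875 mg/L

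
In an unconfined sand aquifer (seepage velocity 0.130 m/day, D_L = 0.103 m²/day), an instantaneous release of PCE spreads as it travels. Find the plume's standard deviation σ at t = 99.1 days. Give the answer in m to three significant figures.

4.52 m

Dispersive spreading gives a Gaussian with σ² = 2Dt; advection only shifts the center.
σ = √(2 × 0.103 × 99.1) = 4.52 m.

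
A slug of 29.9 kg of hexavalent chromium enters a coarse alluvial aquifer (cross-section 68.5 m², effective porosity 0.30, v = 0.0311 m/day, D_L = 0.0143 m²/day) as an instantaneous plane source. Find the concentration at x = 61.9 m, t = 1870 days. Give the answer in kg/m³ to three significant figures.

0.0696 kg/m³

For an instantaneous plane source, C(x,t) = M/(n_e·A·√(4πDt)) · exp(−(x−vt)²/(4Dt)), with n_e·A the pore (flow) area.
Plume center vt = 0.0311 × 1870 = 58.157 m, so the well at 61.9 m is 3.743 m downgradient of the peak.
√(4πDt) = 18.33 m, giving peak height M/(n_e·A·√(4πDt)) = 29.9/(0.30 × 68.5 × 18.33) = 0.07938 kg/m³.
(x−vt)²/(4Dt) = (3.743)²/(4 × 0.0143 × 1870) = 0.1310; exp(−0.1310) = 0.8772.
C = 0.07938 × 0.8772 = 0.0696 kg/m³.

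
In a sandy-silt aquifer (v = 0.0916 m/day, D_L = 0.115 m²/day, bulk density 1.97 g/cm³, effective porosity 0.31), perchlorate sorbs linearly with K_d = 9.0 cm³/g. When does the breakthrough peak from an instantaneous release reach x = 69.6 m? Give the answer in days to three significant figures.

43400 days

Retardation factor R = 1 + ρ_b·K_d/n = 1 + 1.97 × 9.0/0.31 = 58.19.
Sorption retards both mechanisms: v_R = v/R = 0.001574 m/day, D_R = D/R = 0.001976 m²/day.
Peak time from v_R²t² + 2D_R t − x² = 0: t = (√(D_R² + v_R²x²) − D_R)/v_R².
√(D_R² + v_R²x²) = √(0.001976² + 0.001574² × 69.6²) = 0.1096; v_R² = 2.477e-06.
t = (0.1096 − 0.001976)/2.477e-06 = 43400 days.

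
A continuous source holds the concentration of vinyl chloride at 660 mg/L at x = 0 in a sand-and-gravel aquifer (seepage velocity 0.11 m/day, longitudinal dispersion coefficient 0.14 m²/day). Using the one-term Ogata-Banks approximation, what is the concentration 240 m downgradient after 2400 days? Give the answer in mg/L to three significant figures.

For a continuous step input, C/C₀ ≈ ½·erfc((x−vt)/(2√(Dt))).
vt = 0.11 × 2400 = 264 m and 2√(Dt) = 2√(0.14 × 2400) = 36.66 m.
Argument (x−vt)/(2√(Dt)) = (240 − 264)/36.66 = -0.6547; ½·erfc(-0.6547) = 0.8227.
C = 660 × 0.8227 = 543 mg/L.

543 mg/L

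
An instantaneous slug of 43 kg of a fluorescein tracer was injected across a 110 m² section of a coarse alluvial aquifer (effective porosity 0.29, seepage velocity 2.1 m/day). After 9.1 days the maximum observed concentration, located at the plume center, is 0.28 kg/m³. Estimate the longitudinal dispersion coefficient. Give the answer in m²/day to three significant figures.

0.203 m²/day

At the plume center C_max = M/(n_e·A·√(4πDt)), so D = M²/(4πt·(n_e·A·C_max)²).
n_e·A·C_max = 0.29 × 110 × 0.28 = 8.932 kg/m.
D = 43²/(4π × 9.1 × 8.932²) = 0.203 m²/day.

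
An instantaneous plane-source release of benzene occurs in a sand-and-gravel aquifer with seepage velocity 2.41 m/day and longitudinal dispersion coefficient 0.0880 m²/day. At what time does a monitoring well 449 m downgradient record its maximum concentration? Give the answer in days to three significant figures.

186 days

For the 1D instantaneous-source solution, setting ∂C/∂t = 0 at fixed x gives v²t² + 2Dt − x² = 0, so t = (√(D² + v²x²) − D)/v².
√(D² + v²x²) = √(0.0880² + 2.41² × 449²) = 1082; v² = 5.8081.
t = (1082 − 0.0880)/5.8081 = 186 days (vs. the pure-advection estimate x/v = 186 d).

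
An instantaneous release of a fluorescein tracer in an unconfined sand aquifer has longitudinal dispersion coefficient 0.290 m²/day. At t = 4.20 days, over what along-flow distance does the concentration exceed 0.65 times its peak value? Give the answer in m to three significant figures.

2.90 m

The plume is Gaussian with σ = √(2Dt) = √(2 × 0.290 × 4.20) = 1.561 m.
C/C_peak = exp(−Δx²/(2σ²)) = 0.65 ⇒ Δx = σ·√(−2 ln 0.65) = 1.561 × 0.9282 = 1.449 m.
Width = 2Δx = 2.90 m.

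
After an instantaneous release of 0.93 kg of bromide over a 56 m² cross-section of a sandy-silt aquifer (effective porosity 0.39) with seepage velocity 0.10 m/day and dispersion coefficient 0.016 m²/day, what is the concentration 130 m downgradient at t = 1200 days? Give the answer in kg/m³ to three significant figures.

For an instantaneous plane source, C(x,t) = M/(n_e·A·√(4πDt)) · exp(−(x−vt)²/(4Dt)), with n_e·A the pore (flow) area.
Plume center vt = 0.10 × 1200 = 120 m, so the well at 130 m is 10 m downgradient of the peak.
√(4πDt) = 15.53 m, giving peak height M/(n_e·A·√(4πDt)) = 0.93/(0.39 × 56 × 15.53) = 0.002742 kg/m³.
(x−vt)²/(4Dt) = (10)²/(4 × 0.016 × 1200) = 1.302; exp(−1.302) = 0.2720.
C = 0.002742 × 0.2720 = 0.000746 kg/m³.

0.000746 kg/m³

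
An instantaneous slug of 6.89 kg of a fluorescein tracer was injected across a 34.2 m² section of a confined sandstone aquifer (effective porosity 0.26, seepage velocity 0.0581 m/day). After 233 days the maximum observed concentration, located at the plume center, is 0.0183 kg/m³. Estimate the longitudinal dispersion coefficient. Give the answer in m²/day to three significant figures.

At the plume center C_max = M/(n_e·A·√(4πDt)), so D = M²/(4πt·(n_e·A·C_max)²).
n_e·A·C_max = 0.26 × 34.2 × 0.0183 = 0.1627 kg/m.
D = 6.89²/(4π × 233 × 0.1627²) = 0.612 m²/day.

0.612 m²/day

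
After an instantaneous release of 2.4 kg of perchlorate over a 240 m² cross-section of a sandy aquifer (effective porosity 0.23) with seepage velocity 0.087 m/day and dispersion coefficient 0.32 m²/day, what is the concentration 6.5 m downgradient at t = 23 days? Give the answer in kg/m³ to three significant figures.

For an instantaneous plane source, C(x,t) = M/(n_e·A·√(4πDt)) · exp(−(x−vt)²/(4Dt)), with n_e·A the pore (flow) area.
Plume center vt = 0.087 × 23 = 2.001 m, so the well at 6.5 m is 4.499 m downgradient of the peak.
√(4πDt) = 9.617 m, giving peak height M/(n_e·A·√(4πDt)) = 2.4/(0.23 × 240 × 9.617) = 0.004521 kg/m³.
(x−vt)²/(4Dt) = (4.499)²/(4 × 0.32 × 23) = 0.6875; exp(−0.6875) = 0.5028.
C = 0.004521 × 0.5028 = 0.00227 kg/m³.

0.00227 kg/m³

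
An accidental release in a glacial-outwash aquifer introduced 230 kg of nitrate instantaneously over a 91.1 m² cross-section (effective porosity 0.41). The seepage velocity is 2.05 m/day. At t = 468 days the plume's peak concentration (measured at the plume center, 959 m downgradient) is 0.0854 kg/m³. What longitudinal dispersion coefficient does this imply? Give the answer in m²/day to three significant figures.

0.884 m²/day

At the plume center C_max = M/(n_e·A·√(4πDt)), so D = M²/(4πt·(n_e·A·C_max)²).
n_e·A·C_max = 0.41 × 91.1 × 0.0854 = 3.190 kg/m.
D = 230²/(4π × 468 × 3.190²) = 0.884 m²/day.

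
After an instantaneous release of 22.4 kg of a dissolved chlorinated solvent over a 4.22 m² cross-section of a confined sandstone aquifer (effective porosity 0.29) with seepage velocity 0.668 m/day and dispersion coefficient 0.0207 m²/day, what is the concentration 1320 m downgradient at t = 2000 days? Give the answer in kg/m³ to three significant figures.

0.171 kg/m³

For an instantaneous plane source, C(x,t) = M/(n_e·A·√(4πDt)) · exp(−(x−vt)²/(4Dt)), with n_e·A the pore (flow) area.
Plume center vt = 0.668 × 2000 = 1336 m, so the well at 1320 m is 16 m upgradient of the peak.
√(4πDt) = 22.81 m, giving peak height M/(n_e·A·√(4πDt)) = 22.4/(0.29 × 4.22 × 22.81) = 0.8024 kg/m³.
(x−vt)²/(4Dt) = (-16)²/(4 × 0.0207 × 2000) = 1.546; exp(−1.546) = 0.2131.
C = 0.8024 × 0.2131 = 0.171 kg/m³.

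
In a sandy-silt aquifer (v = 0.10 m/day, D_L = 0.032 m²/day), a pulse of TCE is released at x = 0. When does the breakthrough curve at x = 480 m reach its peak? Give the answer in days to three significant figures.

For the 1D instantaneous-source solution, setting ∂C/∂t = 0 at fixed x gives v²t² + 2Dt − x² = 0, so t = (√(D² + v²x²) − D)/v².
√(D² + v²x²) = √(0.032² + 0.10² × 480²) = 48.00; v² = 0.01.
t = (48.00 − 0.032)/0.01 = 4800 days (vs. the pure-advection estimate x/v = 4800 d).

4800 days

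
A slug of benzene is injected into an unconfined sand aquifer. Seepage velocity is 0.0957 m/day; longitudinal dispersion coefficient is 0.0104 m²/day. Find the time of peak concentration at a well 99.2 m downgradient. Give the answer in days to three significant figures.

For the 1D instantaneous-source solution, setting ∂C/∂t = 0 at fixed x gives v²t² + 2Dt − x² = 0, so t = (√(D² + v²x²) − D)/v².
√(D² + v²x²) = √(0.0104² + 0.0957² × 99.2²) = 9.493; v² = 0.00915849.
t = (9.493 − 0.0104)/0.00915849 = 1040 days (vs. the pure-advection estimate x/v = 1040 d).

1040 days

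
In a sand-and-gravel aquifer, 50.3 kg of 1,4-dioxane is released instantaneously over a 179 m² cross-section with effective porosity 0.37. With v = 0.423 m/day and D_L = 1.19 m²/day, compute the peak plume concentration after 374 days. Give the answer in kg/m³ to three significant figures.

The peak of an instantaneous 1D plume sits at x = vt; there the Gaussian factor is 1 and C_max = M/(n_e·A·√(4πDt)), where n_e·A is the pore area the mass is dissolved in.
√(4πDt) = √(4π × 1.19 × 374) = 74.78 m, so C_max = 50.3/(0.37 × 179 × 74.78) = 0.0102 kg/m³.

0.0102 kg/m³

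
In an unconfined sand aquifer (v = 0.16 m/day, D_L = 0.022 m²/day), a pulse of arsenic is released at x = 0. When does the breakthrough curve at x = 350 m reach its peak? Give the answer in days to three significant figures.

2190 days

For the 1D instantaneous-source solution, setting ∂C/∂t = 0 at fixed x gives v²t² + 2Dt − x² = 0, so t = (√(D² + v²x²) − D)/v².
√(D² + v²x²) = √(0.022² + 0.16² × 350²) = 56.00; v² = 0.0256.
t = (56.00 − 0.022)/0.0256 = 2190 days (vs. the pure-advection estimate x/v = 2190 d).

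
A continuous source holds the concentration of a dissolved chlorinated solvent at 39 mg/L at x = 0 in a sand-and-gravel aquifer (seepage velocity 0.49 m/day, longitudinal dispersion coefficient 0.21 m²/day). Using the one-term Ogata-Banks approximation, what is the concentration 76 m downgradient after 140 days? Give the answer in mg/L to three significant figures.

For a continuous step input, C/C₀ ≈ ½·erfc((x−vt)/(2√(Dt))).
vt = 0.49 × 140 = 68.6 m and 2√(Dt) = 2√(0.21 × 140) = 10.84 m.
Argument (x−vt)/(2√(Dt)) = (76 − 68.6)/10.84 = 0.6827; ½·erfc(0.6827) = 0.1672.
C = 39 × 0.1672 = 6.52 mg/L.

6.52 mg/L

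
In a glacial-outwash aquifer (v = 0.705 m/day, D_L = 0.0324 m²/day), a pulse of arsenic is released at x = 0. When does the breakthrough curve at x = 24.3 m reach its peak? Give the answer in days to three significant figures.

For the 1D instantaneous-source solution, setting ∂C/∂t = 0 at fixed x gives v²t² + 2Dt − x² = 0, so t = (√(D² + v²x²) − D)/v².
√(D² + v²x²) = √(0.0324² + 0.705² × 24.3²) = 17.13; v² = 0.497025.
t = (17.13 − 0.0324)/0.497025 = 34.4 days (vs. the pure-advection estimate x/v = 34.5 d).

34.4 days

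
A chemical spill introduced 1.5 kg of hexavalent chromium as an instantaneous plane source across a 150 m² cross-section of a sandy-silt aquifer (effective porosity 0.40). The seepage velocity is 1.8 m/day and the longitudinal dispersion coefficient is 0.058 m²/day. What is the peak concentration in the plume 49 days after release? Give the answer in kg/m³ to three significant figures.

0.00418 kg/m³

The peak of an instantaneous 1D plume sits at x = vt; there the Gaussian factor is 1 and C_max = M/(n_e·A·√(4πDt)), where n_e·A is the pore area the mass is dissolved in.
√(4πDt) = √(4π × 0.058 × 49) = 5.976 m, so C_max = 1.5/(0.40 × 150 × 5.976) = 0.00418 kg/m³.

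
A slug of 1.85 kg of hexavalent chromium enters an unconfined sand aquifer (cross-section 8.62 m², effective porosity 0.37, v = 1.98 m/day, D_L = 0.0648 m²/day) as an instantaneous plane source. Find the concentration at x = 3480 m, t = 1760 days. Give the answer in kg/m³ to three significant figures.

For an instantaneous plane source, C(x,t) = M/(n_e·A·√(4πDt)) · exp(−(x−vt)²/(4Dt)), with n_e·A the pore (flow) area.
Plume center vt = 1.98 × 1760 = 3484.8 m, so the well at 3480 m is 4.8 m upgradient of the peak.
√(4πDt) = 37.86 m, giving peak height M/(n_e·A·√(4πDt)) = 1.85/(0.37 × 8.62 × 37.86) = 0.01532 kg/m³.
(x−vt)²/(4Dt) = (-4.8)²/(4 × 0.0648 × 1760) = 0.05051; exp(−0.05051) = 0.9507.
C = 0.01532 × 0.9507 = 0.0146 kg/m³.

0.0146 kg/m³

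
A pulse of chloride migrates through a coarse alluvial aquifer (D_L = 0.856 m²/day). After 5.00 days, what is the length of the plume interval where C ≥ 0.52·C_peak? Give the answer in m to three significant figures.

6.69 m

The plume is Gaussian with σ = √(2Dt) = √(2 × 0.856 × 5.00) = 2.926 m.
C/C_peak = exp(−Δx²/(2σ²)) = 0.52 ⇒ Δx = σ·√(−2 ln 0.52) = 2.926 × 1.144 = 3.347 m.
Width = 2Δx = 6.69 m.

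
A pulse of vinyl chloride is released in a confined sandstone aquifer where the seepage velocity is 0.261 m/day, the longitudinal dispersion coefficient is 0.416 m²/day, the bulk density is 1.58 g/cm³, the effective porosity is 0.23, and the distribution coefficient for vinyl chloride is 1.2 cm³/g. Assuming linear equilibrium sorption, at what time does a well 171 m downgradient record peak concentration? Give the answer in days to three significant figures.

6000 days

Retardation factor R = 1 + ρ_b·K_d/n = 1 + 1.58 × 1.2/0.23 = 9.243.
Sorption retards both mechanisms: v_R = v/R = 0.02824 m/day, D_R = D/R = 0.04501 m²/day.
Peak time from v_R²t² + 2D_R t − x² = 0: t = (√(D_R² + v_R²x²) − D_R)/v_R².
√(D_R² + v_R²x²) = √(0.04501² + 0.02824² × 171²) = 4.829; v_R² = 0.0007975.
t = (4.829 − 0.04501)/0.0007975 = 6000 days.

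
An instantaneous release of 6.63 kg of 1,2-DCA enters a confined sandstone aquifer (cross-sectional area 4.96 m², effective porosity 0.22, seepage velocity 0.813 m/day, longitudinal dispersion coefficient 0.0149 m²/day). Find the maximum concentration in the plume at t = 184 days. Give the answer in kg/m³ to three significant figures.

The peak of an instantaneous 1D plume sits at x = vt; there the Gaussian factor is 1 and C_max = M/(n_e·A·√(4πDt)), where n_e·A is the pore area the mass is dissolved in.
√(4πDt) = √(4π × 0.0149 × 184) = 5.870 m, so C_max = 6.63/(0.22 × 4.96 × 5.870) = 1.04 kg/m³.

1.04 kg/m³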